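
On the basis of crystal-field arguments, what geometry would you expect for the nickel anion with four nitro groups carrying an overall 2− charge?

square planar

Summing ligand charges against the −2 overall charge gives an oxidation state of +2 for nickel.
Nickel is a group-10 element; Ni(II) is therefore d⁸.
With 4 monodentate ligands the coordination number is 4.
Nitro (N-bound nitrite) is a strong-field ligand (high in the spectrochemical series).
A 3d d⁸ ion with strong-field ligands gains enough CFSE to favour square planar over tetrahedral.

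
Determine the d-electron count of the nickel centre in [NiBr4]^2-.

d8

Each bromide is −1; balancing the −2 overall charge requires Ni(II).
Group 10 minus oxidation state 2 gives a d⁸ configuration.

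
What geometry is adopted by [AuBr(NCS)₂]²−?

Summing ligand charges against the −2 overall charge gives an oxidation state of +1 for gold.
Gold is a group-11 element; Au(I) is therefore d¹⁰.
Coordination number: 3.
Three ligands around a d¹⁰ centre minimise repulsion in a trigonal-planar arrangement.

trigonal planar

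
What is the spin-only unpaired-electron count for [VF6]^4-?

Summing ligand charges against the −4 overall charge gives an oxidation state of +2 for vanadium.
V sits in group 5, so the d-electron count is 5 − 2 = 3.
In an octahedral field the d³ configuration is t₂g³e_g⁰ (only one arrangement possible), giving 3 unpaired electrons.

3 unpaired electrons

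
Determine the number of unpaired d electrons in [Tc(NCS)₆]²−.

3

Ligand charges: each isothiocyanate is −1. With an overall charge of −2 the technetium centre must be in the +4 oxidation state.
Technetium is a group-7 element; Tc(IV) is therefore d³.
In an octahedral field the d³ configuration is t₂g³e_g⁰ (only one arrangement possible), giving 3 unpaired electrons.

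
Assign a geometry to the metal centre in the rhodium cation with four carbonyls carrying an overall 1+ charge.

Carbonyl is neutral; balancing the +1 overall charge requires Rh(I).
Group 9 minus oxidation state 1 gives a d⁸ configuration.
With 4 monodentate ligands the coordination number is 4.
A 4d d⁸ ion has a large crystal-field splitting; square planar leaves the high-energy d_{x²−y²} orbital empty and maximises CFSE.

square planar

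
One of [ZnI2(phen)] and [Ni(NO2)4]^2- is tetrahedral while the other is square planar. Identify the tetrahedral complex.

For [ZnI2(phen)]: Each iodide is −1; 1,10-phenanthroline is neutral; balancing the 0 overall charge requires Zn(II). Group 12 minus oxidation state 2 gives a d¹⁰ configuration. A d¹⁰ ion has no crystal-field stabilisation preference between square planar and tetrahedral, so four ligands adopt the sterically favoured tetrahedral geometry. → tetrahedral.
For [Ni(NO2)4]^2-: Summing ligand charges against the −2 overall charge gives an oxidation state of +2 for nickel. Nickel is a group-10 element; Ni(II) is therefore d⁸. Nitro (N-bound nitrite) is a strong-field ligand (high in the spectrochemical series). A 3d d⁸ ion with strong-field ligands gains enough CFSE to favour square planar over tetrahedral. → square planar.

[ZnI2(phen)]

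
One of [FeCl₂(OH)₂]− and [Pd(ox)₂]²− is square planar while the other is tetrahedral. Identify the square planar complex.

[Pd(ox)₂]²−

For [FeCl₂(OH)₂]−: Each chloride is −1; each hydroxide is −1; balancing the −1 overall charge requires Fe(III). Group 8 minus oxidation state 3 gives a d⁵ configuration. A high-spin d⁵ ion has zero CFSE in either geometry, so four ligands adopt the sterically favoured tetrahedral geometry. → tetrahedral.
For [Pd(ox)₂]²−: Ligand charges: each oxalate is −2. With an overall charge of −2 the palladium centre must be in the +2 oxidation state. Palladium is a group-10 element; Pd(II) is therefore d⁸. A 4d d⁸ ion has a large crystal-field splitting; square planar leaves the high-energy d_{x²−y²} orbital empty and maximises CFSE. → square planar.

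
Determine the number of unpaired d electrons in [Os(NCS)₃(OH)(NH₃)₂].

2

Each isothiocyanate is −1; each hydroxide is −1; ammonia is neutral; balancing the 0 overall charge requires Os(IV).
Group 8 minus oxidation state 4 gives a d⁴ configuration.
The spin state decides the count: a 5d ion has a large Δₒ and is invariably low-spin.
An octahedral low-spin d⁴ ion is t₂g⁴e_g⁰, giving 2 unpaired electrons.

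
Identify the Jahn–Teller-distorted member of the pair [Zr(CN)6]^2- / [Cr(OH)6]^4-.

[Zr(CN)6]^2-: Ligand charges: each cyanide is −1. With an overall charge of −2 the zirconium centre must be in the +4 oxidation state. Zr sits in group 4, so the d-electron count is 4 − 4 = 0. The d⁰ configuration leaves the e_g set evenly filled (or empty) — no strong Jahn–Teller driving force.
[Cr(OH)6]^4-: Ligand charges: each hydroxide is −1. With an overall charge of −4 the chromium centre must be in the +2 oxidation state. Cr sits in group 6, so the d-electron count is 6 − 2 = 4. Hydroxide is a weak-field ligand for a first-row metal, so the complex is high-spin. The t₂g³e_g¹ (high-spin) configuration has an unevenly filled e_g set; the Jahn–Teller theorem predicts a tetragonal distortion (typically axial elongation) to lift the degeneracy.

[Cr(OH)6]^4-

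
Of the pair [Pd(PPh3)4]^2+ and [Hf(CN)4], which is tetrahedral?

[Hf(CN)4]

For [Pd(PPh3)4]^2+: Triphenylphosphine is neutral; balancing the +2 overall charge requires Pd(II). Pd sits in group 10, so the d-electron count is 10 − 2 = 8. A 4d d⁸ ion has a large crystal-field splitting; square planar leaves the high-energy d_{x²−y²} orbital empty and maximises CFSE. → square planar.
For [Hf(CN)4]: Ligand charges: each cyanide is −1. With an overall charge of 0 the hafnium centre must be in the +4 oxidation state. Hafnium is a group-4 element; Hf(IV) is therefore d⁰. A d⁰ ion has no crystal-field stabilisation preference between square planar and tetrahedral, so four ligands adopt the sterically favoured tetrahedral geometry. → tetrahedral.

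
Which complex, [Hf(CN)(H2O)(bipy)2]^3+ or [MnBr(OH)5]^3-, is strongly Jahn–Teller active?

[Hf(CN)(H2O)(bipy)2]^3+: Ligand charges: each cyanide is −1; water is neutral; 2,2′-bipyridine is neutral. With an overall charge of +3 the hafnium centre must be in the +4 oxidation state. Group 4 minus oxidation state 4 gives a d⁰ configuration. The d⁰ configuration leaves the e_g set evenly filled (or empty) — no strong Jahn–Teller driving force.
[MnBr(OH)5]^3-: Ligand charges: each bromide is −1; each hydroxide is −1. With an overall charge of −3 the manganese centre must be in the +3 oxidation state. Manganese is a group-7 element; Mn(III) is therefore d⁴. Bromide and hydroxide are weak-field ligands for a first-row metal, so the complex is high-spin. The t₂g³e_g¹ (high-spin) configuration has an unevenly filled e_g set; the Jahn–Teller theorem predicts a tetragonal distortion (typically axial elongation) to lift the degeneracy.

[MnBr(OH)5]^3-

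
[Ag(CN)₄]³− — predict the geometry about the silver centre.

tetrahedral

Each cyanide is −1; balancing the −3 overall charge requires Ag(I).
Silver is a group-11 element; Ag(I) is therefore d¹⁰.
Coordination number: 4.
A d¹⁰ ion has no crystal-field stabilisation preference between square planar and tetrahedral, so four ligands adopt the sterically favoured tetrahedral geometry.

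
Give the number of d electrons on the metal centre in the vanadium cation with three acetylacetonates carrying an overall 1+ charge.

d1

Ligand charges: each acetylacetonate is −1. With an overall charge of +1 the vanadium centre must be in the +4 oxidation state.
Vanadium is a group-5 element; V(IV) is therefore d¹.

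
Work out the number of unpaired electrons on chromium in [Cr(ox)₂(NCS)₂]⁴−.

Ligand charges: each oxalate is −2; each isothiocyanate is −1. With an overall charge of −4 the chromium centre must be in the +2 oxidation state.
Chromium is a group-6 element; Cr(II) is therefore d⁴.
Counting donor atoms: 2×oxalate (bidentate) → 4 donors; 2×isothiocyanate (monodentate) → 2 donors. Coordination number = 6.
The spin state decides the count: Isothiocyanate and oxalate are weak-field ligands for a first-row metal, so the complex is high-spin.
An octahedral high-spin d⁴ ion is t₂g³e_g¹, giving 4 unpaired electrons.

4 unpaired electrons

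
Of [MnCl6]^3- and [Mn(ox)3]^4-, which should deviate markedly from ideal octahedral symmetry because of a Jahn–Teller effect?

[MnCl6]^3-: Ligand charges: each chloride is −1. With an overall charge of −3 the manganese centre must be in the +3 oxidation state. Manganese is a group-7 element; Mn(III) is therefore d⁴. Chloride is a weak-field ligand for a first-row metal, so the complex is high-spin. The t₂g³e_g¹ (high-spin) configuration has an unevenly filled e_g set; the Jahn–Teller theorem predicts a tetragonal distortion (typically axial elongation) to lift the degeneracy.
[Mn(ox)3]^4-: Summing ligand charges against the −4 overall charge gives an oxidation state of +2 for manganese. Mn sits in group 7, so the d-electron count is 7 − 2 = 5. Oxalate is a weak-field ligand for a first-row metal, so the complex is high-spin. The d⁵ configuration leaves the e_g set evenly filled (or empty) — no strong Jahn–Teller driving force.

[MnCl6]^3-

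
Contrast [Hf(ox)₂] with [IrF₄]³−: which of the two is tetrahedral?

For [Hf(ox)₂]: Each oxalate is −2; balancing the 0 overall charge requires Hf(IV). Hafnium is a group-4 element; Hf(IV) is therefore d⁰. A d⁰ ion has no crystal-field stabilisation preference between square planar and tetrahedral, so four ligands adopt the sterically favoured tetrahedral geometry. → tetrahedral.
For [IrF₄]³−: Summing ligand charges against the −3 overall charge gives an oxidation state of +1 for iridium. Group 9 minus oxidation state 1 gives a d⁸ configuration. A 5d d⁸ ion has a large crystal-field splitting; square planar leaves the high-energy d_{x²−y²} orbital empty and maximises CFSE. → square planar.

[Hf(ox)₂]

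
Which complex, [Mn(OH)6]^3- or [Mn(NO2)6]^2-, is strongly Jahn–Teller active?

[Mn(OH)6]^3-

[Mn(OH)6]^3-: Ligand charges: each hydroxide is −1. With an overall charge of −3 the manganese centre must be in the +3 oxidation state. Manganese is a group-7 element; Mn(III) is therefore d⁴. Hydroxide is a weak-field ligand for a first-row metal, so the complex is high-spin. The t₂g³e_g¹ (high-spin) configuration has an unevenly filled e_g set; the Jahn–Teller theorem predicts a tetragonal distortion (typically axial elongation) to lift the degeneracy.
[Mn(NO2)6]^2-: Summing ligand charges against the −2 overall charge gives an oxidation state of +4 for manganese. Manganese is a group-7 element; Mn(IV) is therefore d³. The d³ configuration leaves the e_g set evenly filled (or empty) — no strong Jahn–Teller driving force.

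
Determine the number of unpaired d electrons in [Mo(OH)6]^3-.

Each hydroxide is −1; balancing the −3 overall charge requires Mo(III).
Molybdenum is a group-6 element; Mo(III) is therefore d³.
In an octahedral field the d³ configuration is t₂g³e_g⁰ (only one arrangement possible), giving 3 unpaired electrons.

3 unpaired electrons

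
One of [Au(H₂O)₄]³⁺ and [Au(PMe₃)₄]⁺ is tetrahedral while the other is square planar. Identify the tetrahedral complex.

[Au(PMe₃)₄]⁺

For [Au(H₂O)₄]³⁺: Summing ligand charges against the +3 overall charge gives an oxidation state of +3 for gold. Au sits in group 11, so the d-electron count is 11 − 3 = 8. A 5d d⁸ ion has a large crystal-field splitting; square planar leaves the high-energy d_{x²−y²} orbital empty and maximises CFSE. → square planar.
For [Au(PMe₃)₄]⁺: Ligand charges: trimethylphosphine is neutral. With an overall charge of +1 the gold centre must be in the +1 oxidation state. Group 11 minus oxidation state 1 gives a d¹⁰ configuration. A d¹⁰ ion has no crystal-field stabilisation preference between square planar and tetrahedral, so four ligands adopt the sterically favoured tetrahedral geometry. → tetrahedral.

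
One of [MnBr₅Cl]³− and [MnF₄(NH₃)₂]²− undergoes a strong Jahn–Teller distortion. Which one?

[MnBr₅Cl]³−: Ligand charges: each bromide is −1; each chloride is −1. With an overall charge of −3 the manganese centre must be in the +3 oxidation state. Group 7 minus oxidation state 3 gives a d⁴ configuration. Bromide and chloride are weak-field ligands for a first-row metal, so the complex is high-spin. The t₂g³e_g¹ (high-spin) configuration has an unevenly filled e_g set; the Jahn–Teller theorem predicts a tetragonal distortion (typically axial elongation) to lift the degeneracy.
[MnF₄(NH₃)₂]²−: Summing ligand charges against the −2 overall charge gives an oxidation state of +2 for manganese. Group 7 minus oxidation state 2 gives a d⁵ configuration. Fluoride is a weak-field ligand for a first-row metal, so the complex is high-spin. The d⁵ configuration leaves the e_g set evenly filled (or empty) — no strong Jahn–Teller driving force.

[MnBr₅Cl]³−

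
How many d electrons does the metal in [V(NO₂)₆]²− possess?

d1

Summing ligand charges against the −2 overall charge gives an oxidation state of +4 for vanadium.
Vanadium is a group-5 element; V(IV) is therefore d¹.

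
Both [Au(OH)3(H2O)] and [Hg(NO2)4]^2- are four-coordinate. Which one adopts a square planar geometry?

[Au(OH)3(H2O)]

For [Au(OH)3(H2O)]: Summing ligand charges against the 0 overall charge gives an oxidation state of +3 for gold. Gold is a group-11 element; Au(III) is therefore d⁸. A 5d d⁸ ion has a large crystal-field splitting; square planar leaves the high-energy d_{x²−y²} orbital empty and maximises CFSE. → square planar.
For [Hg(NO2)4]^2-: Each nitro (N-bound nitrite) is −1; balancing the −2 overall charge requires Hg(II). Hg sits in group 12, so the d-electron count is 12 − 2 = 10. A d¹⁰ ion has no crystal-field stabilisation preference between square planar and tetrahedral, so four ligands adopt the sterically favoured tetrahedral geometry. → tetrahedral.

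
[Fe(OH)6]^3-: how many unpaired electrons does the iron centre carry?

Summing ligand charges against the −3 overall charge gives an oxidation state of +3 for iron.
Fe sits in group 8, so the d-electron count is 8 − 3 = 5.
The spin state decides the count: Hydroxide is a weak-field ligand for a first-row metal, so the complex is high-spin.
An octahedral high-spin d⁵ ion is t₂g³e_g², giving 5 unpaired electrons.

5 unpaired electrons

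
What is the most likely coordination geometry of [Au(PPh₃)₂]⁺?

linear

Summing ligand charges against the +1 overall charge gives an oxidation state of +1 for gold.
Gold is a group-11 element; Au(I) is therefore d¹⁰.
Coordination number: 2.
A d¹⁰ ion with only two ligands adopts a linear arrangement (sp hybridisation; no CFSE preference).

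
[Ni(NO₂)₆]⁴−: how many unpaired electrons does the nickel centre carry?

Each nitro (N-bound nitrite) is −1; balancing the −4 overall charge requires Ni(II).
Group 10 minus oxidation state 2 gives a d⁸ configuration.
In an octahedral field the d⁸ configuration is t₂g⁶e_g² (only one arrangement possible), giving 2 unpaired electrons.

2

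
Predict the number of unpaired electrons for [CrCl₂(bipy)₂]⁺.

Each chloride is −1; 2,2′-bipyridine is neutral; balancing the +1 overall charge requires Cr(III).
Cr sits in group 6, so the d-electron count is 6 − 3 = 3.
Counting donor atoms: 2×chloride (monodentate) → 2 donors; 2×2,2′-bipyridine (bidentate) → 4 donors. Coordination number = 6.
In an octahedral field the d³ configuration is t₂g³e_g⁰ (only one arrangement possible), giving 3 unpaired electrons.

3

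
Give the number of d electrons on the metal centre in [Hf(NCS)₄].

d⁰

Each isothiocyanate is −1; balancing the 0 overall charge requires Hf(IV).
Hafnium is a group-4 element; Hf(IV) is therefore d⁰.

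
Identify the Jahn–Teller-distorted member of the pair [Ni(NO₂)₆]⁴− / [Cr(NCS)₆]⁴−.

[Cr(NCS)₆]⁴−

[Ni(NO₂)₆]⁴−: Summing ligand charges against the −4 overall charge gives an oxidation state of +2 for nickel. Nickel is a group-10 element; Ni(II) is therefore d⁸. The d⁸ configuration leaves the e_g set evenly filled (or empty) — no strong Jahn–Teller driving force.
[Cr(NCS)₆]⁴−: Summing ligand charges against the −4 overall charge gives an oxidation state of +2 for chromium. Chromium is a group-6 element; Cr(II) is therefore d⁴. Isothiocyanate is a weak-field ligand for a first-row metal, so the complex is high-spin. The t₂g³e_g¹ (high-spin) configuration has an unevenly filled e_g set; the Jahn–Teller theorem predicts a tetragonal distortion (typically axial elongation) to lift the degeneracy.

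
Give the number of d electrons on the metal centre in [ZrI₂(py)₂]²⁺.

d0

Ligand charges: each iodide is −1; pyridine is neutral. With an overall charge of +2 the zirconium centre must be in the +4 oxidation state.
Zirconium is a group-4 element; Zr(IV) is therefore d⁰.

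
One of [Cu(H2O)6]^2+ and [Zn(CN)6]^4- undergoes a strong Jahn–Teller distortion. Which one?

[Cu(H2O)6]^2+: Summing ligand charges against the +2 overall charge gives an oxidation state of +2 for copper. Group 11 minus oxidation state 2 gives a d⁹ configuration. The t₂g⁶e_g³ configuration has an unevenly filled e_g set; the Jahn–Teller theorem predicts a tetragonal distortion (typically axial elongation) to lift the degeneracy.
[Zn(CN)6]^4-: Each cyanide is −1; balancing the −4 overall charge requires Zn(II). Zn sits in group 12, so the d-electron count is 12 − 2 = 10. The d¹⁰ configuration leaves the e_g set evenly filled (or empty) — no strong Jahn–Teller driving force.

[Cu(H2O)6]^2+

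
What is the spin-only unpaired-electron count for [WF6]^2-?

Summing ligand charges against the −2 overall charge gives an oxidation state of +4 for tungsten.
W sits in group 6, so the d-electron count is 6 − 4 = 2.
In an octahedral field the d² configuration is t₂g²e_g⁰ (only one arrangement possible), giving 2 unpaired electrons.

2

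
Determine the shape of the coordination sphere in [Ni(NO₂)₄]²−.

square planar

Each nitro (N-bound nitrite) is −1; balancing the −2 overall charge requires Ni(II).
Nickel is a group-10 element; Ni(II) is therefore d⁸.
With 4 monodentate ligands the coordination number is 4.
Nitro (N-bound nitrite) is a strong-field ligand (high in the spectrochemical series).
A 3d d⁸ ion with strong-field ligands gains enough CFSE to favour square planar over tetrahedral.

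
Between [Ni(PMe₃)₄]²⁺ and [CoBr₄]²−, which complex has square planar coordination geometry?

For [Ni(PMe₃)₄]²⁺: Ligand charges: trimethylphosphine is neutral. With an overall charge of +2 the nickel centre must be in the +2 oxidation state. Group 10 minus oxidation state 2 gives a d⁸ configuration. Trimethylphosphine is a strong-field ligand (high in the spectrochemical series). A 3d d⁸ ion with strong-field ligands gains enough CFSE to favour square planar over tetrahedral. → square planar.
For [CoBr₄]²−: Ligand charges: each bromide is −1. With an overall charge of −2 the cobalt centre must be in the +2 oxidation state. Co sits in group 9, so the d-electron count is 9 − 2 = 7. For a high-spin 3d d⁷ ion with weak-field ligands the small Δₜ gives little square-planar CFSE advantage, so four ligands adopt the sterically favoured tetrahedral geometry. → tetrahedral.

[Ni(PMe₃)₄]²⁺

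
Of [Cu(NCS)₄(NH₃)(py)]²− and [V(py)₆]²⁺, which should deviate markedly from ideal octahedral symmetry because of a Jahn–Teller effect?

[Cu(NCS)₄(NH₃)(py)]²−: Each isothiocyanate is −1; ammonia is neutral; pyridine is neutral; balancing the −2 overall charge requires Cu(II). Copper is a group-11 element; Cu(II) is therefore d⁹. The t₂g⁶e_g³ configuration has an unevenly filled e_g set; the Jahn–Teller theorem predicts a tetragonal distortion (typically axial elongation) to lift the degeneracy.
[V(py)₆]²⁺: Summing ligand charges against the +2 overall charge gives an oxidation state of +2 for vanadium. V sits in group 5, so the d-electron count is 5 − 2 = 3. The d³ configuration leaves the e_g set evenly filled (or empty) — no strong Jahn–Teller driving force.

[Cu(NCS)₄(NH₃)(py)]²−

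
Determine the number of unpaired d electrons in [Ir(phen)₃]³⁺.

0 unpaired electrons

Summing ligand charges against the +3 overall charge gives an oxidation state of +3 for iridium.
Iridium is a group-9 element; Ir(III) is therefore d⁶.
Counting donor atoms: 3×1,10-phenanthroline (bidentate) → 6 donors. Coordination number = 6.
The spin state decides the count: a 5d ion has a large Δₒ and is invariably low-spin.
An octahedral low-spin d⁶ ion is t₂g⁶e_g⁰, giving 0 unpaired electrons.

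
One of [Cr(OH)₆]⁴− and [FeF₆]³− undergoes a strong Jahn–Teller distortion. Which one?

[Cr(OH)₆]⁴−

[Cr(OH)₆]⁴−: Ligand charges: each hydroxide is −1. With an overall charge of −4 the chromium centre must be in the +2 oxidation state. Cr sits in group 6, so the d-electron count is 6 − 2 = 4. Hydroxide is a weak-field ligand for a first-row metal, so the complex is high-spin. The t₂g³e_g¹ (high-spin) configuration has an unevenly filled e_g set; the Jahn–Teller theorem predicts a tetragonal distortion (typically axial elongation) to lift the degeneracy.
[FeF₆]³−: Ligand charges: each fluoride is −1. With an overall charge of −3 the iron centre must be in the +3 oxidation state. Group 8 minus oxidation state 3 gives a d⁵ configuration. Fluoride is a weak-field ligand for a first-row metal, so the complex is high-spin. The d⁵ configuration leaves the e_g set evenly filled (or empty) — no strong Jahn–Teller driving force.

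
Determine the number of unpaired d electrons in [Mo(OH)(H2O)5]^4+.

1 unpaired electron

Ligand charges: each hydroxide is −1; water is neutral. With an overall charge of +4 the molybdenum centre must be in the +5 oxidation state.
Molybdenum is a group-6 element; Mo(V) is therefore d¹.
In an octahedral field the d¹ configuration is t₂g¹e_g⁰ (only one arrangement possible), giving 1 unpaired electron.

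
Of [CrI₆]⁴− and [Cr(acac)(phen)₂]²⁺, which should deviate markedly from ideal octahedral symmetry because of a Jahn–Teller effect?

[CrI₆]⁴−: Summing ligand charges against the −4 overall charge gives an oxidation state of +2 for chromium. Cr sits in group 6, so the d-electron count is 6 − 2 = 4. Iodide is a weak-field ligand for a first-row metal, so the complex is high-spin. The t₂g³e_g¹ (high-spin) configuration has an unevenly filled e_g set; the Jahn–Teller theorem predicts a tetragonal distortion (typically axial elongation) to lift the degeneracy.
[Cr(acac)(phen)₂]²⁺: Ligand charges: each acetylacetonate is −1; 1,10-phenanthroline is neutral. With an overall charge of +2 the chromium centre must be in the +3 oxidation state. Group 6 minus oxidation state 3 gives a d³ configuration. The d³ configuration leaves the e_g set evenly filled (or empty) — no strong Jahn–Teller driving force.

[CrI₆]⁴−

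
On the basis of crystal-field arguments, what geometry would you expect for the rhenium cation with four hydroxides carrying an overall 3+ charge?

tetrahedral

Ligand charges: each hydroxide is −1. With an overall charge of +3 the rhenium centre must be in the +7 oxidation state.
Re sits in group 7, so the d-electron count is 7 − 7 = 0.
With 4 monodentate ligands the coordination number is 4.
A d⁰ ion has no crystal-field stabilisation preference between square planar and tetrahedral, so four ligands adopt the sterically favoured tetrahedral geometry.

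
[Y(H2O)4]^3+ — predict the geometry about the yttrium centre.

tetrahedral

Water is neutral; balancing the +3 overall charge requires Y(III).
Group 3 minus oxidation state 3 gives a d⁰ configuration.
Coordination number: 4.
A d⁰ ion has no crystal-field stabilisation preference between square planar and tetrahedral, so four ligands adopt the sterically favoured tetrahedral geometry.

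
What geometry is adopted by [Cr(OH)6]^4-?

octahedral

Ligand charges: each hydroxide is −1. With an overall charge of −4 the chromium centre must be in the +2 oxidation state.
Chromium is a group-6 element; Cr(II) is therefore d⁴.
Coordination number: 6.
Six donors around a single metal centre give an octahedral coordination sphere.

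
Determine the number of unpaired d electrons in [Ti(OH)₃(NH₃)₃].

Ligand charges: each hydroxide is −1; ammonia is neutral. With an overall charge of 0 the titanium centre must be in the +3 oxidation state.
Group 4 minus oxidation state 3 gives a d¹ configuration.
In an octahedral field the d¹ configuration is t₂g¹e_g⁰ (only one arrangement possible), giving 1 unpaired electron.

1 unpaired electron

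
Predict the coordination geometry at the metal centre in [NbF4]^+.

tetrahedral

Summing ligand charges against the +1 overall charge gives an oxidation state of +5 for niobium.
Niobium is a group-5 element; Nb(V) is therefore d⁰.
Coordination number: 4.
A d⁰ ion has no crystal-field stabilisation preference between square planar and tetrahedral, so four ligands adopt the sterically favoured tetrahedral geometry.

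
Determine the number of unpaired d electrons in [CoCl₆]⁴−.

3 unpaired electrons

Summing ligand charges against the −4 overall charge gives an oxidation state of +2 for cobalt.
Group 9 minus oxidation state 2 gives a d⁷ configuration.
The spin state decides the count: Chloride is a weak-field ligand for a first-row metal, so the complex is high-spin.
An octahedral high-spin d⁷ ion is t₂g⁵e_g², giving 3 unpaired electrons.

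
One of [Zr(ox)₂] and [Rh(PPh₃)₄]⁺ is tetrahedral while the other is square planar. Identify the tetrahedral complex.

For [Zr(ox)₂]: Summing ligand charges against the 0 overall charge gives an oxidation state of +4 for zirconium. Group 4 minus oxidation state 4 gives a d⁰ configuration. A d⁰ ion has no crystal-field stabilisation preference between square planar and tetrahedral, so four ligands adopt the sterically favoured tetrahedral geometry. → tetrahedral.
For [Rh(PPh₃)₄]⁺: Ligand charges: triphenylphosphine is neutral. With an overall charge of +1 the rhodium centre must be in the +1 oxidation state. Rhodium is a group-9 element; Rh(I) is therefore d⁸. A 4d d⁸ ion has a large crystal-field splitting; square planar leaves the high-energy d_{x²−y²} orbital empty and maximises CFSE. → square planar.

[Zr(ox)₂]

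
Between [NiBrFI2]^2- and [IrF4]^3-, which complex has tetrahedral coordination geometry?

For [NiBrFI2]^2-: Summing ligand charges against the −2 overall charge gives an oxidation state of +2 for nickel. Nickel is a group-10 element; Ni(II) is therefore d⁸. Bromide, fluoride, and iodide are weak-field ligands. With weak-field ligands the CFSE gain from square planar is small, so a 3d d⁸ ion takes the sterically preferred tetrahedral geometry. → tetrahedral.
For [IrF4]^3-: Each fluoride is −1; balancing the −3 overall charge requires Ir(I). Group 9 minus oxidation state 1 gives a d⁸ configuration. A 5d d⁸ ion has a large crystal-field splitting; square planar leaves the high-energy d_{x²−y²} orbital empty and maximises CFSE. → square planar.

[NiBrFI2]^2-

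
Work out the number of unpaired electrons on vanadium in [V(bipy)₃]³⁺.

2 unpaired electrons

Summing ligand charges against the +3 overall charge gives an oxidation state of +3 for vanadium.
Group 5 minus oxidation state 3 gives a d² configuration.
Counting donor atoms: 3×2,2′-bipyridine (bidentate) → 6 donors. Coordination number = 6.
In an octahedral field the d² configuration is t₂g²e_g⁰ (only one arrangement possible), giving 2 unpaired electrons.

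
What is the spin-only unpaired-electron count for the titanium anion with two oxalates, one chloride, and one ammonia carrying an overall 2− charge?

Summing ligand charges against the −2 overall charge gives an oxidation state of +3 for titanium.
Ti sits in group 4, so the d-electron count is 4 − 3 = 1.
Counting donor atoms: 2×oxalate (bidentate) → 4 donors; 1×chloride (monodentate) → 1 donor; 1×ammonia (monodentate) → 1 donor. Coordination number = 6.
In an octahedral field the d¹ configuration is t₂g¹e_g⁰ (only one arrangement possible), giving 1 unpaired electron.

1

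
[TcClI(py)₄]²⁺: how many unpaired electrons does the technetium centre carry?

Ligand charges: each chloride is −1; each iodide is −1; pyridine is neutral. With an overall charge of +2 the technetium centre must be in the +4 oxidation state.
Technetium is a group-7 element; Tc(IV) is therefore d³.
In an octahedral field the d³ configuration is t₂g³e_g⁰ (only one arrangement possible), giving 3 unpaired electrons.

3 unpaired electrons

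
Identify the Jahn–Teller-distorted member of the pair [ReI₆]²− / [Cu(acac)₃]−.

[Cu(acac)₃]−

[ReI₆]²−: Each iodide is −1; balancing the −2 overall charge requires Re(IV). Group 7 minus oxidation state 4 gives a d³ configuration. The d³ configuration leaves the e_g set evenly filled (or empty) — no strong Jahn–Teller driving force.
[Cu(acac)₃]−: Ligand charges: each acetylacetonate is −1. With an overall charge of −1 the copper centre must be in the +2 oxidation state. Group 11 minus oxidation state 2 gives a d⁹ configuration. The t₂g⁶e_g³ configuration has an unevenly filled e_g set; the Jahn–Teller theorem predicts a tetragonal distortion (typically axial elongation) to lift the degeneracy.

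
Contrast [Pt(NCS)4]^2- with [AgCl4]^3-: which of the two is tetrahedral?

[AgCl4]^3-

For [Pt(NCS)4]^2-: Ligand charges: each isothiocyanate is −1. With an overall charge of −2 the platinum centre must be in the +2 oxidation state. Group 10 minus oxidation state 2 gives a d⁸ configuration. A 5d d⁸ ion has a large crystal-field splitting; square planar leaves the high-energy d_{x²−y²} orbital empty and maximises CFSE. → square planar.
For [AgCl4]^3-: Each chloride is −1; balancing the −3 overall charge requires Ag(I). Silver is a group-11 element; Ag(I) is therefore d¹⁰. A d¹⁰ ion has no crystal-field stabilisation preference between square planar and tetrahedral, so four ligands adopt the sterically favoured tetrahedral geometry. → tetrahedral.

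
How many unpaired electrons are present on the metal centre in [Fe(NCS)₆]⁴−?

4 unpaired electrons

Each isothiocyanate is −1; balancing the −4 overall charge requires Fe(II).
Iron is a group-8 element; Fe(II) is therefore d⁶.
The spin state decides the count: Isothiocyanate is a weak-field ligand for a first-row metal, so the complex is high-spin.
An octahedral high-spin d⁶ ion is t₂g⁴e_g², giving 4 unpaired electrons.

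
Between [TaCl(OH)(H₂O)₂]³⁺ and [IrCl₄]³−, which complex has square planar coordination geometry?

[IrCl₄]³−

For [TaCl(OH)(H₂O)₂]³⁺: Summing ligand charges against the +3 overall charge gives an oxidation state of +5 for tantalum. Group 5 minus oxidation state 5 gives a d⁰ configuration. A d⁰ ion has no crystal-field stabilisation preference between square planar and tetrahedral, so four ligands adopt the sterically favoured tetrahedral geometry. → tetrahedral.
For [IrCl₄]³−: Each chloride is −1; balancing the −3 overall charge requires Ir(I). Group 9 minus oxidation state 1 gives a d⁸ configuration. A 5d d⁸ ion has a large crystal-field splitting; square planar leaves the high-energy d_{x²−y²} orbital empty and maximises CFSE. → square planar.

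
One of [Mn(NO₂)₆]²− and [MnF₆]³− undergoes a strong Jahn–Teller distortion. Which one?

[Mn(NO₂)₆]²−: Each nitro (N-bound nitrite) is −1; balancing the −2 overall charge requires Mn(IV). Mn sits in group 7, so the d-electron count is 7 − 4 = 3. The d³ configuration leaves the e_g set evenly filled (or empty) — no strong Jahn–Teller driving force.
[MnF₆]³−: Summing ligand charges against the −3 overall charge gives an oxidation state of +3 for manganese. Mn sits in group 7, so the d-electron count is 7 − 3 = 4. Fluoride is a weak-field ligand for a first-row metal, so the complex is high-spin. The t₂g³e_g¹ (high-spin) configuration has an unevenly filled e_g set; the Jahn–Teller theorem predicts a tetragonal distortion (typically axial elongation) to lift the degeneracy.

[MnF₆]³−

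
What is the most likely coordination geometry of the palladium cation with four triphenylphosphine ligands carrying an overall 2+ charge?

Summing ligand charges against the +2 overall charge gives an oxidation state of +2 for palladium.
Group 10 minus oxidation state 2 gives a d⁸ configuration.
With 4 monodentate ligands the coordination number is 4.
A 4d d⁸ ion has a large crystal-field splitting; square planar leaves the high-energy d_{x²−y²} orbital empty and maximises CFSE.

square planar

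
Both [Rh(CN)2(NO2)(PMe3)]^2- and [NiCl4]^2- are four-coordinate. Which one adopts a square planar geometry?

For [Rh(CN)2(NO2)(PMe3)]^2-: Summing ligand charges against the −2 overall charge gives an oxidation state of +1 for rhodium. Rh sits in group 9, so the d-electron count is 9 − 1 = 8. A 4d d⁸ ion has a large crystal-field splitting; square planar leaves the high-energy d_{x²−y²} orbital empty and maximises CFSE. → square planar.
For [NiCl4]^2-: Summing ligand charges against the −2 overall charge gives an oxidation state of +2 for nickel. Nickel is a group-10 element; Ni(II) is therefore d⁸. Chloride is a weak-field ligand. With weak-field ligands the CFSE gain from square planar is small, so a 3d d⁸ ion takes the sterically preferred tetrahedral geometry. → tetrahedral.

[Rh(CN)2(NO2)(PMe3)]^2-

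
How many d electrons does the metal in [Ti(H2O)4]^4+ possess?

Ligand charges: water is neutral. With an overall charge of +4 the titanium centre must be in the +4 oxidation state.
Titanium is a group-4 element; Ti(IV) is therefore d⁰.

d0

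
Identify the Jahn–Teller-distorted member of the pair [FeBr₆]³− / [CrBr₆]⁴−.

[FeBr₆]³−: Ligand charges: each bromide is −1. With an overall charge of −3 the iron centre must be in the +3 oxidation state. Iron is a group-8 element; Fe(III) is therefore d⁵. Bromide is a weak-field ligand for a first-row metal, so the complex is high-spin. The d⁵ configuration leaves the e_g set evenly filled (or empty) — no strong Jahn–Teller driving force.
[CrBr₆]⁴−: Summing ligand charges against the −4 overall charge gives an oxidation state of +2 for chromium. Cr sits in group 6, so the d-electron count is 6 − 2 = 4. Bromide is a weak-field ligand for a first-row metal, so the complex is high-spin. The t₂g³e_g¹ (high-spin) configuration has an unevenly filled e_g set; the Jahn–Teller theorem predicts a tetragonal distortion (typically axial elongation) to lift the degeneracy.

[CrBr₆]⁴−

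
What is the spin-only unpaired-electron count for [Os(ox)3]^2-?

Ligand charges: each oxalate is −2. With an overall charge of −2 the osmium centre must be in the +4 oxidation state.
Os sits in group 8, so the d-electron count is 8 − 4 = 4.
Counting donor atoms: 3×oxalate (bidentate) → 6 donors. Coordination number = 6.
The spin state decides the count: a 5d ion has a large Δₒ and is invariably low-spin.
An octahedral low-spin d⁴ ion is t₂g⁴e_g⁰, giving 2 unpaired electrons.

2 unpaired electrons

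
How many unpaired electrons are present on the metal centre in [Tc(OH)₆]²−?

Each hydroxide is −1; balancing the −2 overall charge requires Tc(IV).
Tc sits in group 7, so the d-electron count is 7 − 4 = 3.
In an octahedral field the d³ configuration is t₂g³e_g⁰ (only one arrangement possible), giving 3 unpaired electrons.

3 unpaired electrons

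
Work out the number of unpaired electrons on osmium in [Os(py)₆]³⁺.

1

Ligand charges: pyridine is neutral. With an overall charge of +3 the osmium centre must be in the +3 oxidation state.
Osmium is a group-8 element; Os(III) is therefore d⁵.
The spin state decides the count: a 5d ion has a large Δₒ and is invariably low-spin.
An octahedral low-spin d⁵ ion is t₂g⁵e_g⁰, giving 1 unpaired electron.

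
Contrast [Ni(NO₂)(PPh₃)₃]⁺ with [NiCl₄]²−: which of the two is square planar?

[Ni(NO₂)(PPh₃)₃]⁺

For [Ni(NO₂)(PPh₃)₃]⁺: Each nitro (N-bound nitrite) is −1; triphenylphosphine is neutral; balancing the +1 overall charge requires Ni(II). Nickel is a group-10 element; Ni(II) is therefore d⁸. Nitro (N-bound nitrite) and triphenylphosphine are strong-field ligands (high in the spectrochemical series). A 3d d⁸ ion with strong-field ligands gains enough CFSE to favour square planar over tetrahedral. → square planar.
For [NiCl₄]²−: Ligand charges: each chloride is −1. With an overall charge of −2 the nickel centre must be in the +2 oxidation state. Group 10 minus oxidation state 2 gives a d⁸ configuration. Chloride is a weak-field ligand. With weak-field ligands the CFSE gain from square planar is small, so a 3d d⁸ ion takes the sterically preferred tetrahedral geometry. → tetrahedral.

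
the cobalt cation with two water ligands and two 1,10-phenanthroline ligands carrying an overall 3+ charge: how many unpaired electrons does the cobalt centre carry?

0 unpaired electrons

Ligand charges: water is neutral; 1,10-phenanthroline is neutral. With an overall charge of +3 the cobalt centre must be in the +3 oxidation state.
Cobalt is a group-9 element; Co(III) is therefore d⁶.
Counting donor atoms: 2×water (monodentate) → 2 donors; 2×1,10-phenanthroline (bidentate) → 4 donors. Coordination number = 6.
The spin state decides the count: Co(III) has an exceptionally large octahedral splitting and is low-spin with essentially every ligand except fluoride.
An octahedral low-spin d⁶ ion is t₂g⁶e_g⁰, giving 0 unpaired electrons.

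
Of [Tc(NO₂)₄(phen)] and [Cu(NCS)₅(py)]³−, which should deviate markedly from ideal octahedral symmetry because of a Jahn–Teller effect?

[Tc(NO₂)₄(phen)]: Ligand charges: each nitro (N-bound nitrite) is −1; 1,10-phenanthroline is neutral. With an overall charge of 0 the technetium centre must be in the +4 oxidation state. Group 7 minus oxidation state 4 gives a d³ configuration. The d³ configuration leaves the e_g set evenly filled (or empty) — no strong Jahn–Teller driving force.
[Cu(NCS)₅(py)]³−: Each isothiocyanate is −1; pyridine is neutral; balancing the −3 overall charge requires Cu(II). Cu sits in group 11, so the d-electron count is 11 − 2 = 9. The t₂g⁶e_g³ configuration has an unevenly filled e_g set; the Jahn–Teller theorem predicts a tetragonal distortion (typically axial elongation) to lift the degeneracy.

[Cu(NCS)₅(py)]³−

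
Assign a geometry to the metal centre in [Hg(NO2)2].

Each nitro (N-bound nitrite) is −1; balancing the 0 overall charge requires Hg(II).
Hg sits in group 12, so the d-electron count is 12 − 2 = 10.
Coordination number: 2.
A d¹⁰ ion with only two ligands adopts a linear arrangement (sp hybridisation; no CFSE preference).

linear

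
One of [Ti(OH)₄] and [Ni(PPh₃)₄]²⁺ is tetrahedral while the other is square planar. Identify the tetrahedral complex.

For [Ti(OH)₄]: Summing ligand charges against the 0 overall charge gives an oxidation state of +4 for titanium. Group 4 minus oxidation state 4 gives a d⁰ configuration. A d⁰ ion has no crystal-field stabilisation preference between square planar and tetrahedral, so four ligands adopt the sterically favoured tetrahedral geometry. → tetrahedral.
For [Ni(PPh₃)₄]²⁺: Ligand charges: triphenylphosphine is neutral. With an overall charge of +2 the nickel centre must be in the +2 oxidation state. Ni sits in group 10, so the d-electron count is 10 − 2 = 8. Triphenylphosphine is a strong-field ligand (high in the spectrochemical series). A 3d d⁸ ion with strong-field ligands gains enough CFSE to favour square planar over tetrahedral. → square planar.

[Ti(OH)₄]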